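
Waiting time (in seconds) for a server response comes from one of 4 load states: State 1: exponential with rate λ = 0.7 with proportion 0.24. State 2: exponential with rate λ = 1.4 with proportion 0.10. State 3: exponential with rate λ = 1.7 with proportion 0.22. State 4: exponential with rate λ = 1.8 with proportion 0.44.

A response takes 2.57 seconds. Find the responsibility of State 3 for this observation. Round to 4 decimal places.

0.1073

P(component k | x) = P(Z=k)·f_k(x) / marginal(x), where marginal(x) = Σ_j P(Z=j)·f_j(x).
Component likelihoods at x = 2.57 seconds:
  p_1 = 0.115825
  p_2 = 0.0383298
  p_3 = 0.0215286
  p_4 = 0.0176289
Unnormalised posteriors:
  P(Z=1)·p_1 = 0.24 × 0.115825 = 0.027798
  P(Z=2)·p_2 = 0.10 × 0.0383298 = 0.00383298
  P(Z=3)·p_3 = 0.22 × 0.0215286 = 0.0047363
  P(Z=4)·p_4 = 0.44 × 0.0176289 = 0.00775673
Sum: 0.027798 + 0.00383298 + 0.0047363 + 0.00775673 = 0.044124
P(State 3 | the observation) = 0.0047363 / 0.044124 ≈ 0.1073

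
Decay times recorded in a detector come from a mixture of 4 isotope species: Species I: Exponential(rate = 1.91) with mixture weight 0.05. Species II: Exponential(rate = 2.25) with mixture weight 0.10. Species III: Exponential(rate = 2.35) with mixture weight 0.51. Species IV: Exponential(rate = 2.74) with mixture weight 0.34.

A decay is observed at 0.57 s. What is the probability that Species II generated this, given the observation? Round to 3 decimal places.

0.103

P(component k | x) = π_k·f_k(x) / marginal(x), where marginal(x) = Σ_j π_j·f_j(x).
Component likelihoods at x = 0.57 s:
  f_I = 1.91·e^(−1.91·0.57) = 1.91·e^(−1.0887) = 0.643009
  f_II = 2.25·e^(−2.25·0.57) = 2.25·e^(−1.2825) = 0.624022
  f_III = 2.35·e^(−2.35·0.57) = 2.35·e^(−1.3395) = 0.615645
  f_IV = 2.74·e^(−2.74·0.57) = 2.74·e^(−1.5618) = 0.574737
Multiply by the mixture weights:
  π_I·f_I = 0.05 × 0.643009 = 0.0321504
  π_II·f_II = 0.10 × 0.624022 = 0.0624022
  π_III·f_III = 0.51 × 0.615645 = 0.313979
  π_IV·f_IV = 0.34 × 0.574737 = 0.195411
Sum: 0.0321504 + 0.0624022 + 0.313979 + 0.195411 = 0.603942
Responsibility of Species II: 0.0624022 / 0.603942 ≈ 0.103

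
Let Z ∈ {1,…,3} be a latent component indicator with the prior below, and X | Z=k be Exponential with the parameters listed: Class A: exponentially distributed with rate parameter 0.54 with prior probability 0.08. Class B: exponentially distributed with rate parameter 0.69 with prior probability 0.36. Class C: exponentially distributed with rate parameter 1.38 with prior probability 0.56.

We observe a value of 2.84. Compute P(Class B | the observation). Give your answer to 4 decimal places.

The responsibility of component k is w_k f_k(x) divided by Σ_j w_j f_j(x).
Exponential densities:
  p_A = 0.54·e^(−0.54·2.84) = 0.54·e^(−1.5336) = 0.116509
  p_B = 0.69·e^(−0.69·2.84) = 0.69·e^(−1.9596) = 0.0972312
  p_C = 1.38·e^(−1.38·2.84) = 1.38·e^(−3.9192) = 0.0274026
Unnormalised posteriors:
  w_A·p_A = 0.08 × 0.116509 = 0.00932073
  w_B·p_B = 0.36 × 0.0972312 = 0.0350032
  w_C·p_C = 0.56 × 0.0274026 = 0.0153455
Denominator: 0.00932073 + 0.0350032 + 0.0153455 = 0.0596694
So the posterior for Class B is 0.0350032 / 0.0596694 ≈ 0.5866.

0.5866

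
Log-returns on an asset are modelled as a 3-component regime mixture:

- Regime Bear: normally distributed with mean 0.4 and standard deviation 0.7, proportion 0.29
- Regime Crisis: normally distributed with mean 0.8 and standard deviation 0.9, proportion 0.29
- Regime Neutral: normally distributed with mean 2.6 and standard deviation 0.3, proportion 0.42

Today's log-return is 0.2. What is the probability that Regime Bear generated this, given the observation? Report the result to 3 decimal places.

Posterior ∝ prior × likelihood, so P(k | x) ∝ π_k f_k(x); normalise over all components.
Component likelihoods at x = 0.2:
  f_Bear = 0.547124
  f_Crisis = 0.354942
  f_Neutral = 1.68409e-14
Multiply by the mixture weights:
  π_Bear·f_Bear = 0.29 × 0.547124 = 0.158666
  π_Crisis·f_Crisis = 0.29 × 0.354942 = 0.102933
  π_Neutral·f_Neutral = 0.42 × 1.68409e-14 = 7.07318e-15
Evidence: 0.158666 + 0.102933 + 7.07318e-15 = 0.261599
P(Regime Bear | 0.2) ≈ 0.607

0.607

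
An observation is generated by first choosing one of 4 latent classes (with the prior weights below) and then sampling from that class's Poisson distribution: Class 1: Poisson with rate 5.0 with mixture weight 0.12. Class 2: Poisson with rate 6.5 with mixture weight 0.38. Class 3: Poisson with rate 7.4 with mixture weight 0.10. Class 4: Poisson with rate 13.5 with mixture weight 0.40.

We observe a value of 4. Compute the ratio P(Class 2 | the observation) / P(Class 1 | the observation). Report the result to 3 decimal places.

2.018

The posterior odds equal the prior odds times the likelihood ratio: (w_i/w_j)·(f_i(x)/f_j(x)).
Poisson probabilities:
  p_1 = 0.175467
  p_2 = 0.111822
  p_3 = 0.0763724
  p_4 = 0.00189735
0.0424924 / 0.0210561 ≈ 2.018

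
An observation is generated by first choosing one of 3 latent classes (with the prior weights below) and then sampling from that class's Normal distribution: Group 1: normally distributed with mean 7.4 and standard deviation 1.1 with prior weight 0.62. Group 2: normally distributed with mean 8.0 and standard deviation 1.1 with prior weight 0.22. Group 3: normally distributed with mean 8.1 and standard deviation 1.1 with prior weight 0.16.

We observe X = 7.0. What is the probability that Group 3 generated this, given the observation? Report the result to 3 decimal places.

0.118

P(component k | x) = P(Z=k)·f_k(x) / marginal(x), where marginal(x) = Σ_j P(Z=j)·f_j(x).
Evaluate each component's likelihood at the observed value:
  L_1 = (1/(1.1·√(2π)))·exp(−(7.0−7.4)²/(2·1.1²)) = 0.362675·exp(-0.06612) = 0.339472
  L_2 = (1/(1.1·√(2π)))·exp(−(7.0−8.0)²/(2·1.1²)) = 0.362675·exp(-0.41322) = 0.239915
  L_3 = (1/(1.1·√(2π)))·exp(−(7.0−8.1)²/(2·1.1²)) = 0.362675·exp(-0.50000) = 0.219973
Unnormalised posteriors:
  P(Z=1)·L_1 = 0.62 × 0.339472 = 0.210473
  P(Z=2)·L_2 = 0.22 × 0.239915 = 0.0527812
  P(Z=3)·L_3 = 0.16 × 0.219973 = 0.0351957
Evidence: 0.210473 + 0.0527812 + 0.0351957 = 0.298449
Responsibility of Group 3: 0.0351957 / 0.298449 ≈ 0.118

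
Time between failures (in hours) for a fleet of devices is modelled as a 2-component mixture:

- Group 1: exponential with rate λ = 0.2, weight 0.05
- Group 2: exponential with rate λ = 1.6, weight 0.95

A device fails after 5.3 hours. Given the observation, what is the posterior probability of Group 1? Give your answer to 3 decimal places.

0.917

The responsibility of component k is π_k f_k(x) divided by Σ_j π_j f_j(x).
Exponential densities:
  L_1 = 0.0692912
  L_2 = 0.000332126
Unnormalised posteriors:
  π_1·L_1 = 0.05 × 0.0692912 = 0.00346456
  π_2·L_2 = 0.95 × 0.000332126 = 0.00031552
Evidence: 0.00346456 + 0.00031552 = 0.00378008
P(Group 1 | data) = 0.00346456 / 0.00378008 ≈ 0.917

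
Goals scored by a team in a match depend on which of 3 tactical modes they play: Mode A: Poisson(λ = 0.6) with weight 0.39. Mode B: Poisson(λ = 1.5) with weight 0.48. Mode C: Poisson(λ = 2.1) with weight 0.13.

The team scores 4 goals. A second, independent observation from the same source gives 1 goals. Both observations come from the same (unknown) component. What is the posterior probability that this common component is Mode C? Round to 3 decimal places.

0.295

By Bayes' theorem, P(k | x) = P(Z=k) f_k(x) / Σ_j P(Z=j) f_j(x).
Since both observations come from the same component, the likelihood for component k is f_k(x₁)·f_k(x₂).
  L_A = [e^(−0.6)·0.6^4/4! = 0.00296358] × [0.329287] = 0.000975869
  L_B = [e^(−1.5)·1.5^4/4! = 0.0470665] × [0.334695] = 0.0157529
  L_C = [e^(−2.1)·2.1^4/4! = 0.099231] × [0.257158] = 0.0255181
Unnormalised posteriors:
  P(Z=A)·L_A = 0.39 × 0.000975869 = 0.000380589
  P(Z=B)·L_B = 0.48 × 0.0157529 = 0.00756141
  P(Z=C)·L_C = 0.13 × 0.0255181 = 0.00331735
Normaliser: 0.000380589 + 0.00756141 + 0.00331735 = 0.0112594
P(Mode C | x₁,x₂) ≈ 0.295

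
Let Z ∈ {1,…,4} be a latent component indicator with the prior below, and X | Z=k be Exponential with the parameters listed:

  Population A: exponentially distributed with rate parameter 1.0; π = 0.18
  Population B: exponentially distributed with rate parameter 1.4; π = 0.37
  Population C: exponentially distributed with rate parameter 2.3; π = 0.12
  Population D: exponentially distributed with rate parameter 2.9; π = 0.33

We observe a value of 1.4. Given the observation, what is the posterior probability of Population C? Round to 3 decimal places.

The responsibility of component k is P(Z=k) f_k(x) divided by Σ_j P(Z=j) f_j(x).
Component likelihoods at x = 1.4:
  p_A = 1.0·e^(−1.0·1.4) = 1.0·e^(−1.4000) = 0.246597
  p_B = 1.4·e^(−1.4·1.4) = 1.4·e^(−1.9600) = 0.197202
  p_C = 2.3·e^(−2.3·1.4) = 2.3·e^(−3.2200) = 0.0918966
  p_D = 2.9·e^(−2.9·1.4) = 2.9·e^(−4.0600) = 0.0500222
Prior × likelihood for each component:
  P(Z=A)·p_A = 0.18 × 0.246597 = 0.0443875
  P(Z=B)·p_B = 0.37 × 0.197202 = 0.0729647
  P(Z=C)·p_C = 0.12 × 0.0918966 = 0.0110276
  P(Z=D)·p_D = 0.33 × 0.0500222 = 0.0165073
Sum: 0.0443875 + 0.0729647 + 0.0110276 + 0.0165073 = 0.144887
P(Population C | 1.4) = 0.0110276 / 0.144887 ≈ 0.076

0.076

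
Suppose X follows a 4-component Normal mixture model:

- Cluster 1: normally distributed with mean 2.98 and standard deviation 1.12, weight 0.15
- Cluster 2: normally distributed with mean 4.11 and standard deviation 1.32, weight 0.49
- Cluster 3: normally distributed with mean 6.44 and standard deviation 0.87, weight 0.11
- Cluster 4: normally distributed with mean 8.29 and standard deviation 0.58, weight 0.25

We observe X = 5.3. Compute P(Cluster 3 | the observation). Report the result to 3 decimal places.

0.169

The responsibility of component k is π_k f_k(x) divided by Σ_j π_j f_j(x).
Evaluate each component's likelihood at the observed value:
  L_1 = (1/(1.12·√(2π)))·exp(−(5.3−2.98)²/(2·1.12²)) = 0.356198·exp(-2.14541) = 0.0416824
  L_2 = (1/(1.32·√(2π)))·exp(−(5.3−4.11)²/(2·1.32²)) = 0.302229·exp(-0.40636) = 0.201305
  L_3 = (1/(0.87·√(2π)))·exp(−(5.3−6.44)²/(2·0.87²)) = 0.458554·exp(-0.85850) = 0.194334
  L_4 = (1/(0.58·√(2π)))·exp(−(5.3−8.29)²/(2·0.58²)) = 0.687832·exp(-13.28790) = 1.16579e-06
Unnormalised posteriors:
  π_1·L_1 = 0.15 × 0.0416824 = 0.00625237
  π_2·L_2 = 0.49 × 0.201305 = 0.0986394
  π_3·L_3 = 0.11 × 0.194334 = 0.0213767
  π_4·L_4 = 0.25 × 1.16579e-06 = 2.91447e-07
Normaliser: 0.00625237 + 0.0986394 + 0.0213767 + 2.91447e-07 = 0.126269
P(Cluster 3 | data) = 0.0213767 / 0.126269 ≈ 0.169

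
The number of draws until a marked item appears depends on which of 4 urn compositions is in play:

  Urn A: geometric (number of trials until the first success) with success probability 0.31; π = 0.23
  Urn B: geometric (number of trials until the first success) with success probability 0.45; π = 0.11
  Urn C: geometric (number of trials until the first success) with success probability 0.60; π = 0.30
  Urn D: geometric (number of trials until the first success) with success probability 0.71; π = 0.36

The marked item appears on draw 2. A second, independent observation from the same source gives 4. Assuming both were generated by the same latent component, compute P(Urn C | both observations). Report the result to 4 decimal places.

Apply Bayes' rule: the posterior for each component is proportional to its prior times its likelihood at x.
Since both observations come from the same component, the likelihood for component k is f_k(x₁)·f_k(x₂).
  p_A = [0.31·(1−0.31)^1 = 0.31·0.69 = 0.2139] × [0.101838] = 0.0217831
  p_B = [0.45·(1−0.45)^1 = 0.45·0.55 = 0.2475] × [0.0748688] = 0.01853
  p_C = [0.60·(1−0.60)^1 = 0.60·0.4 = 0.24] × [0.0384] = 0.009216
  p_D = [0.71·(1−0.71)^1 = 0.71·0.29 = 0.2059] × [0.0173162] = 0.0035654
Prior × likelihood for each component:
  w_A·p_A = 0.23 × 0.0217831 = 0.00501011
  w_B·p_B = 0.11 × 0.01853 = 0.0020383
  w_C·p_C = 0.30 × 0.009216 = 0.0027648
  w_D·p_D = 0.36 × 0.0035654 = 0.00128355
Evidence: 0.00501011 + 0.0020383 + 0.0027648 + 0.00128355 = 0.0110968
So the posterior for Urn C is 0.0027648 / 0.0110968 ≈ 0.2492.

0.2492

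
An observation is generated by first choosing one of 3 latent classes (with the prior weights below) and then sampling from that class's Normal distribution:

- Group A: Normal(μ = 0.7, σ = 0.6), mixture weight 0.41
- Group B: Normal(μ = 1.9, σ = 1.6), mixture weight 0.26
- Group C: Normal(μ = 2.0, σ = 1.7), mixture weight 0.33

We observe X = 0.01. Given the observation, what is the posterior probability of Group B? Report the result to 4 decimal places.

0.1522

The responsibility of component k is π_k f_k(x) divided by Σ_j π_j f_j(x).
Component likelihoods at x = 0.01:
  p_A = (1/(0.6·√(2π)))·exp(−(0.01−0.7)²/(2·0.6²)) = 0.664904·exp(-0.66125) = 0.343227
  p_B = (1/(1.6·√(2π)))·exp(−(0.01−1.9)²/(2·1.6²)) = 0.249339·exp(-0.69768) = 0.124106
  p_C = (1/(1.7·√(2π)))·exp(−(0.01−2.0)²/(2·1.7²)) = 0.234672·exp(-0.68514) = 0.118279
Weight by the priors:
  π_A·p_A = 0.41 × 0.343227 = 0.140723
  π_B·p_B = 0.26 × 0.124106 = 0.0322676
  π_C·p_C = 0.33 × 0.118279 = 0.0390322
Denominator: 0.140723 + 0.0322676 + 0.0390322 = 0.212023
P(Group B | the observation) ≈ 0.1522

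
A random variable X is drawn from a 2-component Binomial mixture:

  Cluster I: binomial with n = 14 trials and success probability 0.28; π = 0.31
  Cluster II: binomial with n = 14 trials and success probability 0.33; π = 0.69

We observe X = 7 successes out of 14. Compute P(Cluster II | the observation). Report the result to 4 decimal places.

P(component k | x) = w_k·f_k(x) / marginal(x), where marginal(x) = Σ_j w_j·f_j(x).
Evaluate each component's likelihood at the observed value:
  p_I = C(14,7)·0.28^7·0.72^7 = 3432·0.000134929·0.100306 = 0.0464495
  p_II = C(14,7)·0.33^7·0.67^7 = 3432·0.000426184·0.0606071 = 0.0886479
Prior × likelihood for each component:
  w_I·p_I = 0.31 × 0.0464495 = 0.0143993
  w_II·p_II = 0.69 × 0.0886479 = 0.0611671
Normaliser: 0.0143993 + 0.0611671 = 0.0755664
P(Cluster II | x) ≈ 0.8094

0.8094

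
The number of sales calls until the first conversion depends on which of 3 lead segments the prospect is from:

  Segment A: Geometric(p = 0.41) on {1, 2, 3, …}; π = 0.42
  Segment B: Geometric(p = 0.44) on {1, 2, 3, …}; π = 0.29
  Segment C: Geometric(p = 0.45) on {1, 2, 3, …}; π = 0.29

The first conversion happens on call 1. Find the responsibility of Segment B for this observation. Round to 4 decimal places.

By Bayes' theorem, P(k | x) = π_k f_k(x) / Σ_j π_j f_j(x).
Evaluate each component's likelihood at the observed value:
  f_A = 0.41·(1−0.41)^0 = 0.41·1 = 0.41
  f_B = 0.44·(1−0.44)^0 = 0.44·1 = 0.44
  f_C = 0.45·(1−0.45)^0 = 0.45·1 = 0.45
Unnormalised posteriors:
  π_A·f_A = 0.42 × 0.41 = 0.1722
  π_B·f_B = 0.29 × 0.44 = 0.1276
  π_C·f_C = 0.29 × 0.45 = 0.1305
Normaliser: 0.1722 + 0.1276 + 0.1305 = 0.4303
P(Segment B | x) ≈ 0.2965

0.2965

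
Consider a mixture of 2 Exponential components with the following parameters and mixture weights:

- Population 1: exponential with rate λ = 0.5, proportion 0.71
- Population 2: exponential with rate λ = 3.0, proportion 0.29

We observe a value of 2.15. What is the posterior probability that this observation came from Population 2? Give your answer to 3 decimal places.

0.011

Posterior ∝ prior × likelihood, so P(k | x) ∝ π_k f_k(x); normalise over all components.
Component likelihoods at x = 2.15:
  p_1 = 0.170649
  p_2 = 0.00474157
Multiply by the mixture weights:
  π_1·p_1 = 0.71 × 0.170649 = 0.121161
  π_2·p_2 = 0.29 × 0.00474157 = 0.00137505
Sum: 0.121161 + 0.00137505 = 0.122536
P(Population 2 | x) ≈ 0.011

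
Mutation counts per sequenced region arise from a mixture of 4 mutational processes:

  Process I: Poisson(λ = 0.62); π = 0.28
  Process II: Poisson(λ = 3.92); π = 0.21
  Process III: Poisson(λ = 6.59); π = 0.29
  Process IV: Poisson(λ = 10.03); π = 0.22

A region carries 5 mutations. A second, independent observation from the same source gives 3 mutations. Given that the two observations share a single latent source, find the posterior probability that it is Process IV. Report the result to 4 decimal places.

By Bayes' theorem, P(k | x) = w_k f_k(x) / Σ_j w_j f_j(x).
Since both observations come from the same component, the likelihood for component k is f_k(x₁)·f_k(x₂).
  f_I = [0.00041069] × [0.0213679] = 8.77558e-06
  f_II = [0.153043] × [0.199192] = 0.0304851
  f_III = [0.142313] × [0.0655397] = 0.00932716
  f_IV = [0.0372692] × [0.00740931] = 0.000276139
Multiply by the mixture weights:
  w_I·f_I = 0.28 × 8.77558e-06 = 2.45716e-06
  w_II·f_II = 0.21 × 0.0304851 = 0.00640187
  w_III·f_III = 0.29 × 0.00932716 = 0.00270488
  w_IV·f_IV = 0.22 × 0.000276139 = 6.07506e-05
Marginal: 2.45716e-06 + 0.00640187 + 0.00270488 + 6.07506e-05 = 0.00916995
P(Process IV | x₁,x₂) = 6.07506e-05 / 0.00916995 ≈ 0.0066

0.0066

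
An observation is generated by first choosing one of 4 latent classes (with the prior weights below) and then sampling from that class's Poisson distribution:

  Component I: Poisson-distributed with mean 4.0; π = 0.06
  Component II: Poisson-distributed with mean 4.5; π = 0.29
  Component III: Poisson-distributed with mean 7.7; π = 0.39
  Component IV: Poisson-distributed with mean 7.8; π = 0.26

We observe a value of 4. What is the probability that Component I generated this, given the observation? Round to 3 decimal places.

Apply Bayes' rule: the posterior for each component is proportional to its prior times its likelihood at x.
Component likelihoods at x = 4:
  p_I = 0.195367
  p_II = 0.189808
  p_III = 0.0663261
  p_IV = 0.0631932
Weight by the priors:
  π_I·p_I = 0.06 × 0.195367 = 0.011722
  π_II·p_II = 0.29 × 0.189808 = 0.0550442
  π_III·p_III = 0.39 × 0.0663261 = 0.0258672
  π_IV·p_IV = 0.26 × 0.0631932 = 0.0164302
Sum: 0.011722 + 0.0550442 + 0.0258672 + 0.0164302 = 0.109064
Responsibility of Component I: 0.011722 / 0.109064 ≈ 0.107

0.107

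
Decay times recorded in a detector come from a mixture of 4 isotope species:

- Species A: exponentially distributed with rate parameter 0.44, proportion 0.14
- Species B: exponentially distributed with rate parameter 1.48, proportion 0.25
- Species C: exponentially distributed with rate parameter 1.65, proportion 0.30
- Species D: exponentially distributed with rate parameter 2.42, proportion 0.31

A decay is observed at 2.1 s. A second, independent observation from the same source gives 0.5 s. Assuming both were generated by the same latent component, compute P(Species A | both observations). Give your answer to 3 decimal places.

0.248

The responsibility of component k is P(Z=k) f_k(x) divided by Σ_j P(Z=j) f_j(x).
Since both observations come from the same component, the likelihood for component k is f_k(x₁)·f_k(x₂).
  L_A = [0.174648] × [0.353108] = 0.0616698
  L_B = [0.0661416] × [0.706129] = 0.0467045
  L_C = [0.0516005] × [0.723088] = 0.0373117
  L_D = [0.0150221] × [0.721637] = 0.0108405
Weight by the priors:
  P(Z=A)·L_A = 0.14 × 0.0616698 = 0.00863377
  P(Z=B)·L_B = 0.25 × 0.0467045 = 0.0116761
  P(Z=C)·L_C = 0.30 × 0.0373117 = 0.0111935
  P(Z=D)·L_D = 0.31 × 0.0108405 = 0.00336056
Denominator: 0.00863377 + 0.0116761 + 0.0111935 + 0.00336056 = 0.0348639
Responsibility of Species A: 0.00863377 / 0.0348639 ≈ 0.248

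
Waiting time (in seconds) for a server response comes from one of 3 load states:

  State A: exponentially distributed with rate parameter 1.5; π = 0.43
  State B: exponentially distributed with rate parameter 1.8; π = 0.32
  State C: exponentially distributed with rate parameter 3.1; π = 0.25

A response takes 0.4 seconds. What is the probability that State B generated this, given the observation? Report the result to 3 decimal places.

0.327

Apply Bayes' rule: the posterior for each component is proportional to its prior times its likelihood at x.
Exponential densities:
  p_A = 0.823217
  p_B = 0.876154
  p_C = 0.897091
Prior × likelihood for each component:
  w_A·p_A = 0.43 × 0.823217 = 0.353984
  w_B·p_B = 0.32 × 0.876154 = 0.280369
  w_C·p_C = 0.25 × 0.897091 = 0.224273
Marginal: 0.353984 + 0.280369 + 0.224273 = 0.858626
So the posterior for State B is 0.280369 / 0.858626 ≈ 0.327.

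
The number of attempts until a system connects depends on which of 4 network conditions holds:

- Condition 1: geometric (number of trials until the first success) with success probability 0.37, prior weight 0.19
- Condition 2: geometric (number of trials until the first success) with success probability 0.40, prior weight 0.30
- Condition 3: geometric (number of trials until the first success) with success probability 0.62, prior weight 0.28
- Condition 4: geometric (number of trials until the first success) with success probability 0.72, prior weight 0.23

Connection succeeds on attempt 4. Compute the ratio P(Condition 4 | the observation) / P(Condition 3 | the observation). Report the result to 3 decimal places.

0.382

The posterior odds equal the prior odds times the likelihood ratio: (P(Z=i)/P(Z=j))·(f_i(x)/f_j(x)).
Geometric probabilities:
  f_1 = 0.37·(1−0.37)^3 = 0.37·0.250047 = 0.0925174
  f_2 = 0.40·(1−0.40)^3 = 0.40·0.216 = 0.0864
  f_3 = 0.62·(1−0.62)^3 = 0.62·0.054872 = 0.0340206
  f_4 = 0.72·(1−0.72)^3 = 0.72·0.021952 = 0.0158054
Odds = (0.23/0.28) × (0.0158054/0.0340206) = 0.821429 × 0.464584 ≈ 0.382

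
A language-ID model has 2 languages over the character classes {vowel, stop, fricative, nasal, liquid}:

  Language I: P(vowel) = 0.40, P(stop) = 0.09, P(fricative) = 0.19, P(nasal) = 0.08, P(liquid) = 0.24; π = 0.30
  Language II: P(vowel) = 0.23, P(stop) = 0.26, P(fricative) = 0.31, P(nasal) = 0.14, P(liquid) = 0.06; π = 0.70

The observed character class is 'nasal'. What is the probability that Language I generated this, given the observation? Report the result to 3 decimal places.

The responsibility of component k is P(Z=k) f_k(x) divided by Σ_j P(Z=j) f_j(x).
Categorical probabilities:
  p_I = P(nasal | comp) = 0.08
  p_II = P(nasal | comp) = 0.14
Unnormalised posteriors:
  P(Z=I)·p_I = 0.30 × 0.08 = 0.024
  P(Z=II)·p_II = 0.70 × 0.14 = 0.098
Marginal: 0.024 + 0.098 = 0.122
P(Language I | 'nasal') ≈ 0.197

0.197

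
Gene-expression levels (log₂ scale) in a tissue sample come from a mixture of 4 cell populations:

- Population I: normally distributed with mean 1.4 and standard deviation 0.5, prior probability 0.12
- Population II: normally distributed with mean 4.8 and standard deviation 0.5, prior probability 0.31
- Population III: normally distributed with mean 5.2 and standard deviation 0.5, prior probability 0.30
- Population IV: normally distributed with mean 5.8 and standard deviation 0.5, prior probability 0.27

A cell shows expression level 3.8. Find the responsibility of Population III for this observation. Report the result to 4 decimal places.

0.1240

Apply Bayes' rule: the posterior for each component is proportional to its prior times its likelihood at x.
Normal densities:
  f_I = 7.9226e-06
  f_II = 0.107982
  f_III = 0.0158309
  f_IV = 0.00026766
Prior × likelihood for each component:
  π_I·f_I = 0.12 × 7.9226e-06 = 9.50712e-07
  π_II·f_II = 0.31 × 0.107982 = 0.0334744
  π_III·f_III = 0.30 × 0.0158309 = 0.00474927
  π_IV·f_IV = 0.27 × 0.00026766 = 7.22683e-05
Evidence: 9.50712e-07 + 0.0334744 + 0.00474927 + 7.22683e-05 = 0.0382969
So the posterior for Population III is 0.00474927 / 0.0382969 ≈ 0.1240.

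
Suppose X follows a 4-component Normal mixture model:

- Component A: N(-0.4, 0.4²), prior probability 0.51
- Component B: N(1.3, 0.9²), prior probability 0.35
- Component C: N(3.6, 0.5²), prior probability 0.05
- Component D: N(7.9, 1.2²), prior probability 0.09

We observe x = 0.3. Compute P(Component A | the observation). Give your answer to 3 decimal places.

Posterior ∝ prior × likelihood, so P(k | x) ∝ π_k f_k(x); normalise over all components.
Normal densities:
  L_A = 0.215693
  L_B = 0.239103
  L_C = 2.77336e-10
  L_D = 6.48204e-10
Unnormalised posteriors:
  π_A·L_A = 0.51 × 0.215693 = 0.110004
  π_B·L_B = 0.35 × 0.239103 = 0.083686
  π_C·L_C = 0.05 × 2.77336e-10 = 1.38668e-11
  π_D·L_D = 0.09 × 6.48204e-10 = 5.83384e-11
Denominator: 0.110004 + 0.083686 + 1.38668e-11 + 5.83384e-11 = 0.19369
Responsibility of Component A: 0.110004 / 0.19369 ≈ 0.568

0.568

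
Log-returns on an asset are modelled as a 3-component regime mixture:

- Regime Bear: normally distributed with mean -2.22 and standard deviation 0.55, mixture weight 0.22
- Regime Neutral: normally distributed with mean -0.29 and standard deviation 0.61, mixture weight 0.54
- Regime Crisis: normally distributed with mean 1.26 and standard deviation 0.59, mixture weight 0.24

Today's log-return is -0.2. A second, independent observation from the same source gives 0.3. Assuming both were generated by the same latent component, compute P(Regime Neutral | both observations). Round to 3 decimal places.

Apply Bayes' rule: the posterior for each component is proportional to its prior times its likelihood at x.
Since both observations come from the same component, the likelihood for component k is f_k(x₁)·f_k(x₂).
  f_Bear = [(1/(0.55·√(2π)))·exp(−(-0.2−-2.22)²/(2·0.55²)) = 0.725350·exp(-6.74446) = 0.000854013] × [2.0043e-05] = 1.7117e-08
  f_Neutral = [(1/(0.61·√(2π)))·exp(−(-0.2−-0.29)²/(2·0.61²)) = 0.654004·exp(-0.01088) = 0.646924] × [0.409674] = 0.265028
  f_Crisis = [(1/(0.59·√(2π)))·exp(−(-0.2−1.26)²/(2·0.59²)) = 0.676173·exp(-3.06176) = 0.0316483] × [0.179952] = 0.00569519
Weight by the priors:
  π_Bear·f_Bear = 0.22 × 1.7117e-08 = 3.76574e-09
  π_Neutral·f_Neutral = 0.54 × 0.265028 = 0.143115
  π_Crisis·f_Crisis = 0.24 × 0.00569519 = 0.00136685
Sum: 3.76574e-09 + 0.143115 + 0.00136685 = 0.144482
So the posterior for Regime Neutral is 0.143115 / 0.144482 ≈ 0.991.

0.991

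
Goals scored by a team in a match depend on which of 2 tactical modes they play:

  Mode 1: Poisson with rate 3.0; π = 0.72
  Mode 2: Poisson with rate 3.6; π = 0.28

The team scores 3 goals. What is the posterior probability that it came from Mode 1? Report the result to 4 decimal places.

0.7306

The responsibility of component k is π_k f_k(x) divided by Σ_j π_j f_j(x).
Poisson probabilities:
  p_1 = e^(−3.0)·3.0^3/3! = 0.224042
  p_2 = e^(−3.6)·3.6^3/3! = 0.212469
Unnormalised posteriors:
  π_1·p_1 = 0.72 × 0.224042 = 0.16131
  π_2·p_2 = 0.28 × 0.212469 = 0.0594914
Normaliser: 0.16131 + 0.0594914 = 0.220801
P(Mode 1 | data) = 0.16131 / 0.220801 ≈ 0.7306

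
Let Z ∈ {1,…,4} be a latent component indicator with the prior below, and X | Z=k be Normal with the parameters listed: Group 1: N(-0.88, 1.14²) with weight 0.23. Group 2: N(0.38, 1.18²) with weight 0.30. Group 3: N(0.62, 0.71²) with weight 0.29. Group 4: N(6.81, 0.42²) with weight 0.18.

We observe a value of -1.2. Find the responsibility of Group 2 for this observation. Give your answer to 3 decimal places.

P(component k | x) = π_k·f_k(x) / marginal(x), where marginal(x) = Σ_j π_j·f_j(x).
Normal densities:
  f_1 = 0.336431
  f_2 = 0.137946
  f_3 = 0.0210279
  f_4 = 9.93114e-80
Weight by the priors:
  π_1·f_1 = 0.23 × 0.336431 = 0.077379
  π_2·f_2 = 0.30 × 0.137946 = 0.0413839
  π_3·f_3 = 0.29 × 0.0210279 = 0.00609808
  π_4·f_4 = 0.18 × 9.93114e-80 = 1.78761e-80
Denominator: 0.077379 + 0.0413839 + 0.00609808 + 1.78761e-80 = 0.124861
Responsibility of Group 2: 0.0413839 / 0.124861 ≈ 0.331

0.331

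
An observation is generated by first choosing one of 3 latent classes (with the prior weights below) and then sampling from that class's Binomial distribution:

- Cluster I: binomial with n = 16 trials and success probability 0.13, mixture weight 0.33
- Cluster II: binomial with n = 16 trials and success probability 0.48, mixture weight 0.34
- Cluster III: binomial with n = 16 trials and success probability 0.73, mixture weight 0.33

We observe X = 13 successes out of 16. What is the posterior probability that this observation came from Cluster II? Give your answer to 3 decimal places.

0.031

Posterior ∝ prior × likelihood, so P(k | x) ∝ π_k f_k(x); normalise over all components.
Evaluate each component's likelihood at the observed value:
  p_I = 1.11689e-09
  p_II = 0.00565372
  p_III = 0.184279
Unnormalised posteriors:
  π_I·p_I = 0.33 × 1.11689e-09 = 3.68573e-10
  π_II·p_II = 0.34 × 0.00565372 = 0.00192226
  π_III·p_III = 0.33 × 0.184279 = 0.0608122
Normaliser: 3.68573e-10 + 0.00192226 + 0.0608122 = 0.0627344
Responsibility of Cluster II: 0.00192226 / 0.0627344 ≈ 0.031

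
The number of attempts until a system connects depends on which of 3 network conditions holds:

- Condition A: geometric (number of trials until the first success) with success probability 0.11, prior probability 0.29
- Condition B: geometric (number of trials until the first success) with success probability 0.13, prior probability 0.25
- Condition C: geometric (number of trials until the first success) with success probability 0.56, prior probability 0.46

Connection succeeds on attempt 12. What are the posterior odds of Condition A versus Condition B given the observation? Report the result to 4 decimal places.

1.2603

Only the two components matter; the odds are (π_i f_i(x)) / (π_j f_j(x)).
Component likelihoods at x = 12:
  L_A = 0.11·(1−0.11)^11 = 0.11·0.277517 = 0.0305269
  L_B = 0.13·(1−0.13)^11 = 0.13·0.216128 = 0.0280967
  L_C = 0.56·(1−0.56)^11 = 0.56·0.000119668 = 6.70143e-05
0.0088528 / 0.00702417 ≈ 1.2603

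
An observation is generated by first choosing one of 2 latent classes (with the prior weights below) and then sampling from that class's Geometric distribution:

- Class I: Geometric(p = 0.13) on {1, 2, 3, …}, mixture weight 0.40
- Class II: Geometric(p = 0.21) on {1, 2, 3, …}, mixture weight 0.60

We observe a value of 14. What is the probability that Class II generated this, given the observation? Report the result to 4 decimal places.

The responsibility of component k is w_k f_k(x) divided by Σ_j w_j f_j(x).
Component likelihoods at x = 14:
  p_I = 0.13·(1−0.13)^13 = 0.13·0.163588 = 0.0212664
  p_II = 0.21·(1−0.21)^13 = 0.21·0.0466823 = 0.00980328
Unnormalised posteriors:
  w_I·p_I = 0.40 × 0.0212664 = 0.00850655
  w_II·p_II = 0.60 × 0.00980328 = 0.00588197
Denominator: 0.00850655 + 0.00588197 = 0.0143885
So the posterior for Class II is 0.00588197 / 0.0143885 ≈ 0.4088.

0.4088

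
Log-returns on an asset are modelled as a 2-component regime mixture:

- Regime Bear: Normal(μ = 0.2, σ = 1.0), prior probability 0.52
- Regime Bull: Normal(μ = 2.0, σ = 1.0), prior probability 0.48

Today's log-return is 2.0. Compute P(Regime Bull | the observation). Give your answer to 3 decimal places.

0.823

Posterior ∝ prior × likelihood, so P(k | x) ∝ π_k f_k(x); normalise over all components.
Evaluate each component's likelihood at the observed value:
  p_Bear = 0.0789502
  p_Bull = 0.398942
Prior × likelihood for each component:
  π_Bear·p_Bear = 0.52 × 0.0789502 = 0.0410541
  π_Bull·p_Bull = 0.48 × 0.398942 = 0.191492
Marginal: 0.0410541 + 0.191492 = 0.232546
Responsibility of Regime Bull: 0.191492 / 0.232546 ≈ 0.823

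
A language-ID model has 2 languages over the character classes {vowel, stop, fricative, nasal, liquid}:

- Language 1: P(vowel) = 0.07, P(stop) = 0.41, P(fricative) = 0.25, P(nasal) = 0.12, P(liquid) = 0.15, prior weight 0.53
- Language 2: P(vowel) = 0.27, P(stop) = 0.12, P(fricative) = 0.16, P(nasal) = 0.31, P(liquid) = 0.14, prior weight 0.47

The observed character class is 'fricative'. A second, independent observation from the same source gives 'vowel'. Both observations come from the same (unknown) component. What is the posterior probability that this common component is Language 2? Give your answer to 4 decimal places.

0.6864

Apply Bayes' rule: the posterior for each component is proportional to its prior times its likelihood at x.
Since both observations come from the same component, the likelihood for component k is f_k(x₁)·f_k(x₂).
  f_1 = [P(fricative | comp) = 0.25] × [0.07] = 0.0175
  f_2 = [P(fricative | comp) = 0.16] × [0.27] = 0.0432
Weight by the priors:
  w_1·f_1 = 0.53 × 0.0175 = 0.009275
  w_2·f_2 = 0.47 × 0.0432 = 0.020304
Denominator: 0.009275 + 0.020304 = 0.029579
P(Language 2 | x₁,x₂) ≈ 0.6864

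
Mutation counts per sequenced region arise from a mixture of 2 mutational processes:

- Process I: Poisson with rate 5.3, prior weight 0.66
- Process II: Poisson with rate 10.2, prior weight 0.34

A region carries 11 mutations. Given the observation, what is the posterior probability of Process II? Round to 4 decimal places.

P(component k | x) = π_k·f_k(x) / marginal(x), where marginal(x) = Σ_j π_j·f_j(x).
Poisson probabilities:
  f_I = e^(−5.3)·5.3^11/11! = 0.0115909
  f_II = e^(−10.2)·10.2^11/11! = 0.115782
Multiply by the mixture weights:
  π_I·f_I = 0.66 × 0.0115909 = 0.00765001
  π_II·f_II = 0.34 × 0.115782 = 0.039366
Denominator: 0.00765001 + 0.039366 = 0.047016
So the posterior for Process II is 0.039366 / 0.047016 ≈ 0.8373.

0.8373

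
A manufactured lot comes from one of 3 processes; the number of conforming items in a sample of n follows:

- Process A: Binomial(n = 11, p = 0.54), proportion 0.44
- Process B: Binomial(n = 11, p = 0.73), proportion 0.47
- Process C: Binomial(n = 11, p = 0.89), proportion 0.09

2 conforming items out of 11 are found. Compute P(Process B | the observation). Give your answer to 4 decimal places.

0.0159

The responsibility of component k is π_k f_k(x) divided by Σ_j π_j f_j(x).
Evaluate each component's likelihood at the observed value:
  f_A = C(11,2)·0.54^2·0.46^9 = 55·0.2916·0.00092219 = 0.0147901
  f_B = C(11,2)·0.73^2·0.27^9 = 55·0.5329·7.6256e-06 = 0.000223502
  f_C = C(11,2)·0.89^2·0.11^9 = 55·0.7921·2.35795e-09 = 1.02725e-07
Unnormalised posteriors:
  π_A·f_A = 0.44 × 0.0147901 = 0.00650764
  π_B·f_B = 0.47 × 0.000223502 = 0.000105046
  π_C·f_C = 0.09 × 1.02725e-07 = 9.24527e-09
Normaliser: 0.00650764 + 0.000105046 + 9.24527e-09 = 0.00661269
P(Process B | the observation) = 0.000105046 / 0.00661269 ≈ 0.0159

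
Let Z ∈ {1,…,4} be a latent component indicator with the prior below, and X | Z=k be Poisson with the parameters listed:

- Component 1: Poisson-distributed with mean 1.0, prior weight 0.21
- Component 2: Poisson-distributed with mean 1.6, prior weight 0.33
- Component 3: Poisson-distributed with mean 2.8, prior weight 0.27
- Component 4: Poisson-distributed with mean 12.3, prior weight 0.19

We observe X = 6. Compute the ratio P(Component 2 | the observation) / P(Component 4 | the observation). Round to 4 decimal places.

Only the two components matter; the odds are (π_i f_i(x)) / (π_j f_j(x)).
Poisson probabilities:
  L_1 = e^(−1.0)·1.0^6/6! = 0.000510944
  L_2 = e^(−1.6)·1.6^6/6! = 0.00470453
  L_3 = e^(−2.8)·2.8^6/6! = 0.0406997
  L_4 = e^(−12.3)·12.3^6/6! = 0.0218915
Posterior odds = (π_2·L_2) / (π_4·L_4) = (0.33·0.00470453) / (0.19·0.0218915) = 0.00155249 / 0.00415939 ≈ 0.3733

0.3733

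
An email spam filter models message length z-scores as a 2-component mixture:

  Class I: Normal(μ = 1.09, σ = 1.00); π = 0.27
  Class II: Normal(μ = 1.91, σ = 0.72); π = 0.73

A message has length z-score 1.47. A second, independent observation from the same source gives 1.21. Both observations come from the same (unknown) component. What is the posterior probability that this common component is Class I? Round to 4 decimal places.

0.2551

P(component k | x) = w_k·f_k(x) / marginal(x), where marginal(x) = Σ_j w_j·f_j(x).
Since both observations come from the same component, the likelihood for component k is f_k(x₁)·f_k(x₂).
  p_I = [0.371154] × [0.39608] = 0.147007
  p_II = [0.459708] × [0.345403] = 0.158785
Weight by the priors:
  w_I·p_I = 0.27 × 0.147007 = 0.0396918
  w_II·p_II = 0.73 × 0.158785 = 0.115913
Denominator: 0.0396918 + 0.115913 = 0.155605
P(Class I | data) = 0.0396918 / 0.155605 ≈ 0.2551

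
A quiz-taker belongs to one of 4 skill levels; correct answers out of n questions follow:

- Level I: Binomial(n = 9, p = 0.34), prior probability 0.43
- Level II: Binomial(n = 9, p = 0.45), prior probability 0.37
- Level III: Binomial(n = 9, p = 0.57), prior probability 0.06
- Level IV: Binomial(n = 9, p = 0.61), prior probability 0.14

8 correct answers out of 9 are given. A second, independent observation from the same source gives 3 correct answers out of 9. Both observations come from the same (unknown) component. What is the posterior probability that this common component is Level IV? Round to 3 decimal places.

Posterior ∝ prior × likelihood, so P(k | x) ∝ π_k f_k(x); normalise over all components.
Since both observations come from the same component, the likelihood for component k is f_k(x₁)·f_k(x₂).
  L_I = [C(9,8)·0.34^8·0.66^1 = 9·0.000178579·0.66 = 0.00106076] × [0.272885] = 0.000289466
  L_II = [C(9,8)·0.45^8·0.55^1 = 9·0.00168151·0.55 = 0.00832349] × [0.211881] = 0.00176359
  L_III = [C(9,8)·0.57^8·0.43^1 = 9·0.0111429·0.43 = 0.0431231] × [0.0983365] = 0.00424057
  L_IV = [C(9,8)·0.61^8·0.39^1 = 9·0.0191707·0.39 = 0.0672893] × [0.0670898] = 0.00451442
Weight by the priors:
  π_I·L_I = 0.43 × 0.000289466 = 0.00012447
  π_II·L_II = 0.37 × 0.00176359 = 0.000652529
  π_III·L_III = 0.06 × 0.00424057 = 0.000254434
  π_IV·L_IV = 0.14 × 0.00451442 = 0.000632019
Evidence: 0.00012447 + 0.000652529 + 0.000254434 + 0.000632019 = 0.00166345
Responsibility of Level IV: 0.000632019 / 0.00166345 ≈ 0.380

0.380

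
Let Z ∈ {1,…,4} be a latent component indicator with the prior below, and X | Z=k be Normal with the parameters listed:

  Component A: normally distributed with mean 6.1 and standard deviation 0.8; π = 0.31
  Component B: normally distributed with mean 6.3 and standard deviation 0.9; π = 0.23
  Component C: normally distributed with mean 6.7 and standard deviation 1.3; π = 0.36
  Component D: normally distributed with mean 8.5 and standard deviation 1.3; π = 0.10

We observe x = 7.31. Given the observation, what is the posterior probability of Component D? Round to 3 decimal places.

By Bayes' theorem, P(k | x) = w_k f_k(x) / Σ_j w_j f_j(x).
Evaluate each component's likelihood at the observed value:
  p_A = 0.158877
  p_B = 0.236154
  p_C = 0.274888
  p_D = 0.201843
Weight by the priors:
  w_A·p_A = 0.31 × 0.158877 = 0.049252
  w_B·p_B = 0.23 × 0.236154 = 0.0543155
  w_C·p_C = 0.36 × 0.274888 = 0.0989597
  w_D·p_D = 0.10 × 0.201843 = 0.0201843
Denominator: 0.049252 + 0.0543155 + 0.0989597 + 0.0201843 = 0.222711
P(Component D | data) = 0.0201843 / 0.222711 ≈ 0.091

0.091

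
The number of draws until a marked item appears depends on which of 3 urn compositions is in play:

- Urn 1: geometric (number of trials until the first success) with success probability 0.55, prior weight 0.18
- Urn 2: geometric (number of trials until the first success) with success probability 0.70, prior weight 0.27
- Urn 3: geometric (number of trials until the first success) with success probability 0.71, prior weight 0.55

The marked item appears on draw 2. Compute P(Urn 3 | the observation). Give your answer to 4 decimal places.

0.5280

Posterior ∝ prior × likelihood, so P(k | x) ∝ π_k f_k(x); normalise over all components.
Geometric probabilities:
  f_1 = 0.55·(1−0.55)^1 = 0.55·0.45 = 0.2475
  f_2 = 0.70·(1−0.70)^1 = 0.70·0.3 = 0.21
  f_3 = 0.71·(1−0.71)^1 = 0.71·0.29 = 0.2059
Weight by the priors:
  π_1·f_1 = 0.18 × 0.2475 = 0.04455
  π_2·f_2 = 0.27 × 0.21 = 0.0567
  π_3·f_3 = 0.55 × 0.2059 = 0.113245
Denominator: 0.04455 + 0.0567 + 0.113245 = 0.214495
Responsibility of Urn 3: 0.113245 / 0.214495 ≈ 0.5280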